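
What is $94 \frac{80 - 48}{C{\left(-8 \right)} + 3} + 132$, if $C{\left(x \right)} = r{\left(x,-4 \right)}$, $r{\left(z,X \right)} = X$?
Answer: $-2876$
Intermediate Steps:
$C{\left(x \right)} = -4$
$94 \frac{80 - 48}{C{\left(-8 \right)} + 3} + 132 = 94 \frac{80 - 48}{-4 + 3} + 132 = 94 \frac{32}{-1} + 132 = 94 \cdot 32 \left(-1\right) + 132 = 94 \left(-32\right) + 132 = -3008 + 132 = -2876$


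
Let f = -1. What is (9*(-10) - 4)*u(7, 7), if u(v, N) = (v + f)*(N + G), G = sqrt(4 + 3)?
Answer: -3948 - 564*sqrt(7) ≈ -5440.2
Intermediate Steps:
G = sqrt(7) ≈ 2.6458
u(v, N) = (-1 + v)*(N + sqrt(7)) (u(v, N) = (v - 1)*(N + sqrt(7)) = (-1 + v)*(N + sqrt(7)))
(9*(-10) - 4)*u(7, 7) = (9*(-10) - 4)*(-1*7 - sqrt(7) + 7*7 + 7*sqrt(7)) = (-90 - 4)*(-7 - sqrt(7) + 49 + 7*sqrt(7)) = -94*(42 + 6*sqrt(7)) = -3948 - 564*sqrt(7)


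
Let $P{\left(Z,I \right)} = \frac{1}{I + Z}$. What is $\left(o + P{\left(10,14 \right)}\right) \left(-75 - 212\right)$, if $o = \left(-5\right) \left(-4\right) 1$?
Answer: $- \frac{138047}{24} \approx -5752.0$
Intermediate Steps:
$o = 20$ ($o = 20 \cdot 1 = 20$)
$\left(o + P{\left(10,14 \right)}\right) \left(-75 - 212\right) = \left(20 + \frac{1}{14 + 10}\right) \left(-75 - 212\right) = \left(20 + \frac{1}{24}\right) \left(-75 - 212\right) = \left(20 + \frac{1}{24}\right) \left(-287\right) = \frac{481}{24} \left(-287\right) = - \frac{138047}{24}$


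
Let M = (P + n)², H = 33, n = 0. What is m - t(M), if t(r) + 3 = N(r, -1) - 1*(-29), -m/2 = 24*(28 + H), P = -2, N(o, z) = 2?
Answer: -2956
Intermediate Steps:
M = 4 (M = (-2 + 0)² = (-2)² = 4)
m = -2928 (m = -48*(28 + 33) = -48*61 = -2*1464 = -2928)
t(r) = 28 (t(r) = -3 + (2 - 1*(-29)) = -3 + (2 + 29) = -3 + 31 = 28)
m - t(M) = -2928 - 1*28 = -2928 - 28 = -2956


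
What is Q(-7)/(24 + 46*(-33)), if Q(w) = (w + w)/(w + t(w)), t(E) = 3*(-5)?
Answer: -7/16434 ≈ -0.00042595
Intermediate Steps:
t(E) = -15
Q(w) = 2*w/(-15 + w) (Q(w) = (w + w)/(w - 15) = (2*w)/(-15 + w) = 2*w/(-15 + w))
Q(-7)/(24 + 46*(-33)) = (2*(-7)/(-15 - 7))/(24 + 46*(-33)) = (2*(-7)/(-22))/(24 - 1518) = (2*(-7)*(-1/22))/(-1494) = (7/11)*(-1/1494) = -7/16434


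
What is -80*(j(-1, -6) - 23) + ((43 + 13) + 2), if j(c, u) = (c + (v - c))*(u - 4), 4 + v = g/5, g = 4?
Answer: -662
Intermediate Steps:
v = -16/5 (v = -4 + 4/5 = -4 + 4*(⅕) = -4 + ⅘ = -16/5 ≈ -3.2000)
j(c, u) = 64/5 - 16*u/5 (j(c, u) = (c + (-16/5 - c))*(u - 4) = -16*(-4 + u)/5 = 64/5 - 16*u/5)
-80*(j(-1, -6) - 23) + ((43 + 13) + 2) = -80*((64/5 - 16/5*(-6)) - 23) + ((43 + 13) + 2) = -80*((64/5 + 96/5) - 23) + (56 + 2) = -80*(32 - 23) + 58 = -80*9 + 58 = -720 + 58 = -662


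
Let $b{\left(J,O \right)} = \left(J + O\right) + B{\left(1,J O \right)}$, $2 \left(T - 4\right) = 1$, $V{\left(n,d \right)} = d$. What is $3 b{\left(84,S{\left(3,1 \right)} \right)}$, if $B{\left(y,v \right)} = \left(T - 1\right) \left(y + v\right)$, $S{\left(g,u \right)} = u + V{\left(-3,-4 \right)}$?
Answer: $- \frac{4785}{2} \approx -2392.5$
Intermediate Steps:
$S{\left(g,u \right)} = -4 + u$ ($S{\left(g,u \right)} = u - 4 = -4 + u$)
$T = \frac{9}{2}$ ($T = 4 + \frac{1}{2} \cdot 1 = 4 + \frac{1}{2} = \frac{9}{2} \approx 4.5$)
$B{\left(y,v \right)} = \frac{7 v}{2} + \frac{7 y}{2}$ ($B{\left(y,v \right)} = \left(\frac{9}{2} - 1\right) \left(y + v\right) = \frac{7 \left(v + y\right)}{2} = \frac{7 v}{2} + \frac{7 y}{2}$)
$b{\left(J,O \right)} = \frac{7}{2} + J + O + \frac{7 J O}{2}$ ($b{\left(J,O \right)} = \left(J + O\right) + \left(\frac{7 J O}{2} + \frac{7}{2} \cdot 1\right) = \left(J + O\right) + \left(\frac{7 J O}{2} + \frac{7}{2}\right) = \left(J + O\right) + \left(\frac{7}{2} + \frac{7 J O}{2}\right) = \frac{7}{2} + J + O + \frac{7 J O}{2}$)
$3 b{\left(84,S{\left(3,1 \right)} \right)} = 3 \left(\frac{7}{2} + 84 + \left(-4 + 1\right) + \frac{7}{2} \cdot 84 \left(-4 + 1\right)\right) = 3 \left(\frac{7}{2} + 84 - 3 + \frac{7}{2} \cdot 84 \left(-3\right)\right) = 3 \left(\frac{7}{2} + 84 - 3 - 882\right) = 3 \left(- \frac{1595}{2}\right) = - \frac{4785}{2}$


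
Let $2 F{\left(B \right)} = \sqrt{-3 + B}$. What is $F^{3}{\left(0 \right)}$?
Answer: $- \frac{3 i \sqrt{3}}{8} \approx - 0.64952 i$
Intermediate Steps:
$F{\left(B \right)} = \frac{\sqrt{-3 + B}}{2}$
$F^{3}{\left(0 \right)} = \left(\frac{\sqrt{-3 + 0}}{2}\right)^{3} = \left(\frac{\sqrt{-3}}{2}\right)^{3} = \left(\frac{i \sqrt{3}}{2}\right)^{3} = - \frac{3 i \sqrt{3}}{8}$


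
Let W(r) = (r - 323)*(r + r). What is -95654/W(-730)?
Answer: -3679/59130 ≈ -0.062219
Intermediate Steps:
W(r) = 2*r*(-323 + r) (W(r) = (-323 + r)*(2*r) = 2*r*(-323 + r))
-95654/W(-730) = -95654*(-1/(1460*(-323 - 730))) = -95654/(2*(-730)*(-1053)) = -95654/1537380 = -95654*1/1537380 = -3679/59130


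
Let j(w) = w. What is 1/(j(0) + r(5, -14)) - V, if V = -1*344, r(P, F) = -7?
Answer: 2407/7 ≈ 343.86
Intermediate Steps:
V = -344
1/(j(0) + r(5, -14)) - V = 1/(0 - 7) - 1*(-344) = 1/(-7) + 344 = -1/7 + 344 = 2407/7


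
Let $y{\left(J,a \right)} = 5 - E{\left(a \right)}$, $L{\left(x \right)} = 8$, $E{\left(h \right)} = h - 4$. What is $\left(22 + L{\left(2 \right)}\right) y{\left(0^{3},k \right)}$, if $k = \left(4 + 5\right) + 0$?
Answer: $0$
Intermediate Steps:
$E{\left(h \right)} = -4 + h$
$k = 9$ ($k = 9 + 0 = 9$)
$y{\left(J,a \right)} = 9 - a$ ($y{\left(J,a \right)} = 5 - \left(-4 + a\right) = 9 - a$)
$\left(22 + L{\left(2 \right)}\right) y{\left(0^{3},k \right)} = \left(22 + 8\right) \left(9 - 9\right) = 30 \left(9 - 9\right) = 30 \cdot 0 = 0$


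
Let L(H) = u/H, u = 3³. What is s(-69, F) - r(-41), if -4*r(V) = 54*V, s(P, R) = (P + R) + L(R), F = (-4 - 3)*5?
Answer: -46079/70 ≈ -658.27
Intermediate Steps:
u = 27
F = -35 (F = -7*5 = -35)
L(H) = 27/H
s(P, R) = P + R + 27/R (s(P, R) = (P + R) + 27/R = P + R + 27/R)
r(V) = -27*V/2
s(-69, F) - r(-41) = (-69 - 35 + 27/(-35)) - (-27)*(-41)/2 = (-69 - 35 + 27*(-1/35)) - 1*1107/2 = (-69 - 35 - 27/35) - 1107/2 = -3667/35 - 1107/2 = -46079/70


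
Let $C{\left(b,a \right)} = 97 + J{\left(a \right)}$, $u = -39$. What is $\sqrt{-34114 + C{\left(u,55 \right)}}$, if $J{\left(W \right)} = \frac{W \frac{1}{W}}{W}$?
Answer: $\frac{i \sqrt{102901370}}{55} \approx 184.44 i$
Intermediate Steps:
$J{\left(W \right)} = \frac{1}{W}$ ($J{\left(W \right)} = 1 \frac{1}{W} = \frac{1}{W}$)
$C{\left(b,a \right)} = 97 + \frac{1}{a}$
$\sqrt{-34114 + C{\left(u,55 \right)}} = \sqrt{-34114 + \left(97 + \frac{1}{55}\right)} = \sqrt{-34114 + \frac{5336}{55}} = \sqrt{- \frac{1870934}{55}} = \frac{i \sqrt{102901370}}{55}$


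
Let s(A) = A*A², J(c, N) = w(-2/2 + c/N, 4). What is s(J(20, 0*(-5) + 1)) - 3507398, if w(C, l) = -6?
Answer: -3507614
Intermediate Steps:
J(c, N) = -6
s(A) = A³
s(J(20, 0*(-5) + 1)) - 3507398 = (-6)³ - 3507398 = -216 - 3507398 = -3507614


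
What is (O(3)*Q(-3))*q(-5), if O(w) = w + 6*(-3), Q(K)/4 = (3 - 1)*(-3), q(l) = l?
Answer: -1800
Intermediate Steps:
Q(K) = -24 (Q(K) = 4*((3 - 1)*(-3)) = 4*(2*(-3)) = 4*(-6) = -24)
O(w) = -18 + w (O(w) = w - 18 = -18 + w)
(O(3)*Q(-3))*q(-5) = ((-18 + 3)*(-24))*(-5) = -15*(-24)*(-5) = 360*(-5) = -1800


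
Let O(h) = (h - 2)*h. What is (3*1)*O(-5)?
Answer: 105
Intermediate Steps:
O(h) = h*(-2 + h) (O(h) = (-2 + h)*h = h*(-2 + h))
(3*1)*O(-5) = (3*1)*(-5*(-2 - 5)) = 3*(-5*(-7)) = 3*35 = 105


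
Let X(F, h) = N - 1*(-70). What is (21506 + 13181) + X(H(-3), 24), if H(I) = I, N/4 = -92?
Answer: 34389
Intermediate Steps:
N = -368 (N = 4*(-92) = -368)
X(F, h) = -298 (X(F, h) = -368 - 1*(-70) = -368 + 70 = -298)
(21506 + 13181) + X(H(-3), 24) = (21506 + 13181) - 298 = 34687 - 298 = 34389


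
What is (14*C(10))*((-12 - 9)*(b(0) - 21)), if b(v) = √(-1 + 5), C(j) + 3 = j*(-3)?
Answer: -184338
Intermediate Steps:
C(j) = -3 - 3*j (C(j) = -3 + j*(-3) = -3 - 3*j)
b(v) = 2 (b(v) = √4 = 2)
(14*C(10))*((-12 - 9)*(b(0) - 21)) = (14*(-3 - 3*10))*((-12 - 9)*(2 - 21)) = (14*(-3 - 30))*(-21*(-19)) = (14*(-33))*399 = -462*399 = -184338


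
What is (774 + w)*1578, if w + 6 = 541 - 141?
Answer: 1843104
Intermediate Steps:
w = 394 (w = -6 + (541 - 141) = -6 + 400 = 394)
(774 + w)*1578 = (774 + 394)*1578 = 1168*1578 = 1843104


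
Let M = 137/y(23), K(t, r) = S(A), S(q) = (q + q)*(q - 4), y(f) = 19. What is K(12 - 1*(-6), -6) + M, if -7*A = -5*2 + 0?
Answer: -127/931 ≈ -0.13641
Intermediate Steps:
A = 10/7 (A = -(-5*2 + 0)/7 = -(-10 + 0)/7 = -⅐*(-10) = 10/7 ≈ 1.4286)
S(q) = 2*q*(-4 + q) (S(q) = (2*q)*(-4 + q) = 2*q*(-4 + q))
K(t, r) = -360/49 (K(t, r) = 2*(10/7)*(-4 + 10/7) = 2*(10/7)*(-18/7) = -360/49)
M = 137/19 ≈ 7.2105
K(12 - 1*(-6), -6) + M = -360/49 + 137/19 = -127/931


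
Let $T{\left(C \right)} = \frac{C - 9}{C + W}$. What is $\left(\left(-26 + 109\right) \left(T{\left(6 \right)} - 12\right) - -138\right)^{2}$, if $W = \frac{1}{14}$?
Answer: $\frac{5839405056}{7225} \approx 8.0822 \cdot 10^{5}$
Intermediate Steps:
$W = \frac{1}{14} \approx 0.071429$
$T{\left(C \right)} = \frac{-9 + C}{\frac{1}{14} + C}$ ($T{\left(C \right)} = \frac{C - 9}{C + \frac{1}{14}} = \frac{-9 + C}{\frac{1}{14} + C}$)
$\left(\left(-26 + 109\right) \left(T{\left(6 \right)} - 12\right) - -138\right)^{2} = \left(\left(-26 + 109\right) \left(\frac{14 \left(-9 + 6\right)}{1 + 14 \cdot 6} - 12\right) - -138\right)^{2} = \left(83 \left(14 \frac{1}{1 + 84} \left(-3\right) - 12\right) + 138\right)^{2} = \left(83 \left(14 \cdot \frac{1}{85} \left(-3\right) - 12\right) + 138\right)^{2} = \left(83 \left(- \frac{42}{85} - 12\right) + 138\right)^{2} = \left(83 \left(- \frac{1062}{85}\right) + 138\right)^{2} = \left(- \frac{88146}{85} + 138\right)^{2} = \left(- \frac{76416}{85}\right)^{2} = \frac{5839405056}{7225}$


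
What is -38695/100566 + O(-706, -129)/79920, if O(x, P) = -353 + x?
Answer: -533701/1340880 ≈ -0.39802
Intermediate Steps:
-38695/100566 + O(-706, -129)/79920 = -38695/100566 + (-353 - 706)/79920 = -38695*1/100566 - 1059*1/79920 = -38695/100566 - 353/26640 = -533701/1340880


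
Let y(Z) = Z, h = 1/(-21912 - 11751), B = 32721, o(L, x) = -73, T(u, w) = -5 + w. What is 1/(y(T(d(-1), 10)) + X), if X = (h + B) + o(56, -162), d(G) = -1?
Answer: 33663/1099197938 ≈ 3.0625e-5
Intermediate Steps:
h = -1/33663 (h = 1/(-33663) = -1/33663 ≈ -2.9706e-5)
X = 1099029623/33663 (X = (-1/33663 + 32721) - 73 = 1101487022/33663 - 73 = 1099029623/33663 ≈ 32648.)
1/(y(T(d(-1), 10)) + X) = 1/((-5 + 10) + 1099029623/33663) = 1/(5 + 1099029623/33663) = 1/(1099197938/33663) = 33663/1099197938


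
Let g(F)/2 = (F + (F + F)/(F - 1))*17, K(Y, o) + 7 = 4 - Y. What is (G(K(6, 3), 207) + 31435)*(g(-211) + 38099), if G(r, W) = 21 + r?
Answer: 51655219564/53 ≈ 9.7463e+8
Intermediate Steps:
K(Y, o) = -3 - Y (K(Y, o) = -7 + (4 - Y) = -3 - Y)
g(F) = 34*F + 68*F/(-1 + F) (g(F) = 2*((F + (F + F)/(F - 1))*17) = 2*((F + (2*F)/(-1 + F))*17) = 2*((F + 2*F/(-1 + F))*17) = 2*(17*F + 34*F/(-1 + F)) = 34*F + 68*F/(-1 + F))
(G(K(6, 3), 207) + 31435)*(g(-211) + 38099) = ((21 + (-3 - 1*6)) + 31435)*(34*(-211)*(1 - 211)/(-1 - 211) + 38099) = ((21 + (-3 - 6)) + 31435)*(34*(-211)*(-210)/(-212) + 38099) = ((21 - 9) + 31435)*(34*(-211)*(-1/212)*(-210) + 38099) = (12 + 31435)*(-376635/53 + 38099) = 31447*(1642612/53) = 51655219564/53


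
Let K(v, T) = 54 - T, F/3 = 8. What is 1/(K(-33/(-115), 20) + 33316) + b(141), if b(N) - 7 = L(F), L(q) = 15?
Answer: 733701/33350 ≈ 22.000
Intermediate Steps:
F = 24 (F = 3*8 = 24)
b(N) = 22 (b(N) = 7 + 15 = 22)
1/(K(-33/(-115), 20) + 33316) + b(141) = 1/((54 - 1*20) + 33316) + 22 = 1/((54 - 20) + 33316) + 22 = 1/(34 + 33316) + 22 = 1/33350 + 22 = 733701/33350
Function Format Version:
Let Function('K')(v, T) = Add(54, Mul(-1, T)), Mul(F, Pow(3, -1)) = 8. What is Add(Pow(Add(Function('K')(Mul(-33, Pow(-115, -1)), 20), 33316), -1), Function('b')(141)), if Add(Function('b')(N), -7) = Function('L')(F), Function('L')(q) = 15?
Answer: Rational(733701, 33350) ≈ 22.000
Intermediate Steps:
F = 24 (F = Mul(3, 8) = 24)
Function('b')(N) = 22 (Function('b')(N) = Add(7, 15) = 22)
Add(Pow(Add(Function('K')(Mul(-33, Pow(-115, -1)), 20), 33316), -1), Function('b')(141)) = Add(Pow(Add(Add(54, Mul(-1, 20)), 33316), -1), 22) = Add(Pow(Add(Add(54, -20), 33316), -1), 22) = Add(Pow(Add(34, 33316), -1), 22) = Add(Pow(33350, -1), 22) = Add(Rational(1, 33350), 22) = Rational(733701, 33350)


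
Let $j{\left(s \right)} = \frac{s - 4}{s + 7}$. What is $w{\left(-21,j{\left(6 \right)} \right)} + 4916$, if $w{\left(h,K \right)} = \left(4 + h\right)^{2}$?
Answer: $5205$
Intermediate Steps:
$j{\left(s \right)} = \frac{-4 + s}{7 + s}$
$w{\left(-21,j{\left(6 \right)} \right)} + 4916 = \left(4 - 21\right)^{2} + 4916 = \left(-17\right)^{2} + 4916 = 289 + 4916 = 5205$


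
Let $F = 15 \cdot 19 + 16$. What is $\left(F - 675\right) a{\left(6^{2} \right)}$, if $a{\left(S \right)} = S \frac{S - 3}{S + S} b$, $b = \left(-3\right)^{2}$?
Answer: $-55539$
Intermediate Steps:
$F = 301$ ($F = 285 + 16 = 301$)
$b = 9$
$a{\left(S \right)} = - \frac{27}{2} + \frac{9 S}{2}$ ($a{\left(S \right)} = S \frac{S - 3}{S + S} 9 = S \frac{-3 + S}{2 S} 9 = \left(- \frac{3}{2} + \frac{S}{2}\right) 9 = - \frac{27}{2} + \frac{9 S}{2}$)
$\left(F - 675\right) a{\left(6^{2} \right)} = \left(301 - 675\right) \left(- \frac{27}{2} + \frac{9 \cdot 6^{2}}{2}\right) = - 374 \left(- \frac{27}{2} + \frac{9}{2} \cdot 36\right) = - 374 \left(- \frac{27}{2} + 162\right) = \left(-374\right) \frac{297}{2} = -55539$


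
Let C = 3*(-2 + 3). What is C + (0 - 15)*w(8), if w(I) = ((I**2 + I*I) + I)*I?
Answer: -16317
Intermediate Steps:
C = 3 (C = 3*1 = 3)
w(I) = I*(I + 2*I**2) (w(I) = ((I**2 + I**2) + I)*I = (2*I**2 + I)*I = (I + 2*I**2)*I = I*(I + 2*I**2))
C + (0 - 15)*w(8) = 3 + (0 - 15)*(8**2*(1 + 2*8)) = 3 - 960*(1 + 16) = 3 - 960*17 = 3 - 15*1088 = 3 - 16320 = -16317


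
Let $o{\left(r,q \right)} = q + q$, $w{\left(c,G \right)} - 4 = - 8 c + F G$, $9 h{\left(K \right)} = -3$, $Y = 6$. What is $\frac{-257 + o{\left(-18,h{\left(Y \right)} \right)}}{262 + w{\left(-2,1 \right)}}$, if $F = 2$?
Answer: $- \frac{773}{852} \approx -0.90728$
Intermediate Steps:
$h{\left(K \right)} = - \frac{1}{3}$ ($h{\left(K \right)} = \frac{1}{9} \left(-3\right) = - \frac{1}{3}$)
$w{\left(c,G \right)} = 4 - 8 c + 2 G$ ($w{\left(c,G \right)} = 4 + \left(- 8 c + 2 G\right) = 4 - 8 c + 2 G$)
$o{\left(r,q \right)} = 2 q$
$\frac{-257 + o{\left(-18,h{\left(Y \right)} \right)}}{262 + w{\left(-2,1 \right)}} = \frac{-257 + 2 \left(- \frac{1}{3}\right)}{262 + \left(4 - -16 + 2 \cdot 1\right)} = \frac{-257 - \frac{2}{3}}{262 + \left(4 + 16 + 2\right)} = - \frac{773}{3 \left(262 + 22\right)} = - \frac{773}{3 \cdot 284} = \left(- \frac{773}{3}\right) \frac{1}{284} = - \frac{773}{852}$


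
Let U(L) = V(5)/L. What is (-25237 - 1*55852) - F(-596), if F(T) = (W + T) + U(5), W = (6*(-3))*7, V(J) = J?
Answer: -80368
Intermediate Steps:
U(L) = 5/L
W = -126 (W = -18*7 = -126)
F(T) = -125 + T (F(T) = (-126 + T) + 5/5 = (-126 + T) + 5*(⅕) = (-126 + T) + 1 = -125 + T)
(-25237 - 1*55852) - F(-596) = (-25237 - 1*55852) - (-125 - 596) = (-25237 - 55852) - 1*(-721) = -81089 + 721 = -80368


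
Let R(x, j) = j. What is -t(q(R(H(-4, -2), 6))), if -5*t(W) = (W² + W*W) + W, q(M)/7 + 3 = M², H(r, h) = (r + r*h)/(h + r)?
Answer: 106953/5 ≈ 21391.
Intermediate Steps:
H(r, h) = (r + h*r)/(h + r)
q(M) = -21 + 7*M²
t(W) = -2*W²/5 - W/5 (t(W) = -((W² + W*W) + W)/5 = -((W² + W²) + W)/5 = -(2*W² + W)/5 = -(W + 2*W²)/5 = -2*W²/5 - W/5)
-t(q(R(H(-4, -2), 6))) = -(-1)*(-21 + 7*6²)*(1 + 2*(-21 + 7*6²))/5 = -(-1)*(-21 + 7*36)*(1 + 2*(-21 + 7*36))/5 = -(-1)*(-21 + 252)*(1 + 2*(-21 + 252))/5 = -(-1)*231*(1 + 2*231)/5 = -(-1)*231*(1 + 462)/5 = -(-1)*231*463/5 = -1*(-106953/5) = 106953/5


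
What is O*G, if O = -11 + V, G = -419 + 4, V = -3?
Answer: 5810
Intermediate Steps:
G = -415
O = -14 (O = -11 - 3 = -14)
O*G = -14*(-415) = 5810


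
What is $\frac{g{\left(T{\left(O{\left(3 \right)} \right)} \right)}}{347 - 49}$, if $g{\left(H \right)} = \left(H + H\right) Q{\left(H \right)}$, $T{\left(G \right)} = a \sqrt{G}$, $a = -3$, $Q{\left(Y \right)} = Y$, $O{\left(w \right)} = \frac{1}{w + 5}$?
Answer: $\frac{9}{1192} \approx 0.0075503$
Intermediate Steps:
$O{\left(w \right)} = \frac{1}{5 + w}$
$T{\left(G \right)} = - 3 \sqrt{G}$
$g{\left(H \right)} = 2 H^{2}$ ($g{\left(H \right)} = \left(H + H\right) H = 2 H H = 2 H^{2}$)
$\frac{g{\left(T{\left(O{\left(3 \right)} \right)} \right)}}{347 - 49} = \frac{2 \left(- 3 \sqrt{\frac{1}{5 + 3}}\right)^{2}}{347 - 49} = \frac{2 \left(- 3 \sqrt{\frac{1}{8}}\right)^{2}}{298} = 2 \left(- \frac{3}{2 \sqrt{2}}\right)^{2} \cdot \frac{1}{298} = 2 \left(- 3 \frac{\sqrt{2}}{4}\right)^{2} \cdot \frac{1}{298} = 2 \left(- \frac{3 \sqrt{2}}{4}\right)^{2} \cdot \frac{1}{298} = 2 \cdot \frac{9}{8} \cdot \frac{1}{298} = \frac{9}{4} \cdot \frac{1}{298} = \frac{9}{1192}$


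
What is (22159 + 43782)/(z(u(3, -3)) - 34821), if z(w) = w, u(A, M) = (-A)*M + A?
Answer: -65941/34809 ≈ -1.8944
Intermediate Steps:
u(A, M) = A - A*M (u(A, M) = -A*M + A = A - A*M)
(22159 + 43782)/(z(u(3, -3)) - 34821) = (22159 + 43782)/(3*(1 - 1*(-3)) - 34821) = 65941/(3*(1 + 3) - 34821) = 65941/(3*4 - 34821) = 65941/(12 - 34821) = 65941/(-34809) = 65941*(-1/34809) = -65941/34809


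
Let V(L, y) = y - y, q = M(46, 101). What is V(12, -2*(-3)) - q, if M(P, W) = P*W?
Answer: -4646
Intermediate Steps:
q = 4646 (q = 46*101 = 4646)
V(L, y) = 0
V(12, -2*(-3)) - q = 0 - 1*4646 = 0 - 4646 = -4646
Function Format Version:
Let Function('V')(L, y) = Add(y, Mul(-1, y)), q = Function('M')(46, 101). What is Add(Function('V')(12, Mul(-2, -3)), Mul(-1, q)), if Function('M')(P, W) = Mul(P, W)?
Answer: -4646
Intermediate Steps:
q = 4646 (q = Mul(46, 101) = 4646)
Function('V')(L, y) = 0
Add(Function('V')(12, Mul(-2, -3)), Mul(-1, q)) = Add(0, Mul(-1, 4646)) = Add(0, -4646) = -4646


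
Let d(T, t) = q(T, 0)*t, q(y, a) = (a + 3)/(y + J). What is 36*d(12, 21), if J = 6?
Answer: 126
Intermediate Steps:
q(y, a) = (3 + a)/(6 + y) (q(y, a) = (a + 3)/(y + 6) = (3 + a)/(6 + y))
d(T, t) = 3*t/(6 + T) (d(T, t) = ((3 + 0)/(6 + T))*t = (3/(6 + T))*t = 3*t/(6 + T))
36*d(12, 21) = 36*(3*21/(6 + 12)) = 36*(3*21/18) = 36*(3*21*(1/18)) = 36*(7/2) = 126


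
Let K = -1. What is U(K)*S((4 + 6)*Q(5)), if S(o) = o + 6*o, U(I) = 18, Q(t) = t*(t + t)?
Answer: 63000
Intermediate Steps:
Q(t) = 2*t**2 (Q(t) = t*(2*t) = 2*t**2)
S(o) = 7*o
U(K)*S((4 + 6)*Q(5)) = 18*(7*((4 + 6)*(2*5**2))) = 18*(7*(10*(2*25))) = 18*(7*(10*50)) = 18*(7*500) = 18*3500 = 63000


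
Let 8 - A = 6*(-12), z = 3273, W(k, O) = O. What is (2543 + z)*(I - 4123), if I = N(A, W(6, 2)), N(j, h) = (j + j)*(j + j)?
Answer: 124910232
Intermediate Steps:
A = 80 (A = 8 - 6*(-12) = 8 - 1*(-72) = 8 + 72 = 80)
N(j, h) = 4*j² (N(j, h) = (2*j)*(2*j) = 4*j²)
I = 25600 (I = 4*80² = 4*6400 = 25600)
(2543 + z)*(I - 4123) = (2543 + 3273)*(25600 - 4123) = 5816*21477 = 124910232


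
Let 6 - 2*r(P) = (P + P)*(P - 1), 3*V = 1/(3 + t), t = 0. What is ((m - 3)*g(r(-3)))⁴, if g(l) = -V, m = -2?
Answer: 625/6561 ≈ 0.095260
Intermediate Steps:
V = ⅑ (V = 1/(3*(3 + 0)) = (⅓)/3 = (⅓)*(⅓) = ⅑ ≈ 0.11111)
r(P) = 3 - P*(-1 + P) (r(P) = 3 - (P + P)*(P - 1)/2 = 3 - 2*P*(-1 + P)/2 = 3 - P*(-1 + P))
g(l) = -⅑ (g(l) = -1*⅑ = -⅑)
((m - 3)*g(r(-3)))⁴ = ((-2 - 3)*(-⅑))⁴ = (-5*(-⅑))⁴ = (5/9)⁴ = 625/6561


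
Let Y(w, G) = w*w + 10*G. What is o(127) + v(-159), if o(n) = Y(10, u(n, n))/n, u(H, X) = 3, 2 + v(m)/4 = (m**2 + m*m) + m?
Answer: 25603838/127 ≈ 2.0161e+5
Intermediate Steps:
v(m) = -8 + 4*m + 8*m**2 (v(m) = -8 + 4*((m**2 + m*m) + m) = -8 + 4*((m**2 + m**2) + m) = -8 + 4*(2*m**2 + m) = -8 + 4*(m + 2*m**2) = -8 + (4*m + 8*m**2) = -8 + 4*m + 8*m**2)
Y(w, G) = w**2 + 10*G
o(n) = 130/n (o(n) = (10**2 + 10*3)/n = (100 + 30)/n = 130/n)
o(127) + v(-159) = 130/127 + (-8 + 4*(-159) + 8*(-159)**2) = 130*(1/127) + (-8 - 636 + 8*25281) = 130/127 + (-8 - 636 + 202248) = 130/127 + 201604 = 25603838/127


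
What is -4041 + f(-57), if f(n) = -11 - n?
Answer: -3995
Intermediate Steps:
-4041 + f(-57) = -4041 + (-11 - 1*(-57)) = -4041 + (-11 + 57) = -4041 + 46 = -3995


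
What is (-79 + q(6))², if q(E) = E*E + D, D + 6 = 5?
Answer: 1936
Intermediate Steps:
D = -1 (D = -6 + 5 = -1)
q(E) = -1 + E² (q(E) = E*E - 1 = E² - 1 = -1 + E²)
(-79 + q(6))² = (-79 + (-1 + 6²))² = (-79 + (-1 + 36))² = (-79 + 35)² = (-44)² = 1936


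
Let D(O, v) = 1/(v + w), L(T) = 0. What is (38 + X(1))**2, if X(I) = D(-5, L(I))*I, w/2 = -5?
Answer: 143641/100 ≈ 1436.4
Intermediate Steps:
w = -10 (w = 2*(-5) = -10)
D(O, v) = 1/(-10 + v) (D(O, v) = 1/(v - 10) = 1/(-10 + v))
X(I) = -I/10 (X(I) = I/(-10 + 0) = I/(-10) = -I/10)
(38 + X(1))**2 = (38 - 1/10*1)**2 = (38 - 1/10)**2 = (379/10)**2 = 143641/100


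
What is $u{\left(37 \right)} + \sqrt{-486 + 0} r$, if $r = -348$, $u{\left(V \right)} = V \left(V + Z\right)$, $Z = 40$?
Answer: $2849 - 3132 i \sqrt{6} \approx 2849.0 - 7671.8 i$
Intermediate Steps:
$u{\left(V \right)} = V \left(40 + V\right)$ ($u{\left(V \right)} = V \left(V + 40\right) = V \left(40 + V\right)$)
$u{\left(37 \right)} + \sqrt{-486 + 0} r = 37 \left(40 + 37\right) + \sqrt{-486 + 0} \left(-348\right) = 37 \cdot 77 + \sqrt{-486} \left(-348\right) = 2849 + 9 i \sqrt{6} \left(-348\right) = 2849 - 3132 i \sqrt{6}$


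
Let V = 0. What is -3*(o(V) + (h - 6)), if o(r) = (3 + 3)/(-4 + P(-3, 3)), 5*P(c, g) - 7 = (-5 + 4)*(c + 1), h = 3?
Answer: 189/11 ≈ 17.182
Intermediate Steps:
P(c, g) = 6/5 - c/5 (P(c, g) = 7/5 + ((-5 + 4)*(c + 1))/5 = 7/5 + (-(1 + c))/5 = 7/5 + (-1 - c)/5 = 7/5 + (-1/5 - c/5) = 6/5 - c/5)
o(r) = -30/11 (o(r) = (3 + 3)/(-4 + (6/5 - 1/5*(-3))) = 6/(-4 + (6/5 + 3/5)) = 6/(-4 + 9/5) = 6/(-11/5) = 6*(-5/11) = -30/11)
-3*(o(V) + (h - 6)) = -3*(-30/11 + (3 - 6)) = -3*(-30/11 - 3) = -3*(-63/11) = 189/11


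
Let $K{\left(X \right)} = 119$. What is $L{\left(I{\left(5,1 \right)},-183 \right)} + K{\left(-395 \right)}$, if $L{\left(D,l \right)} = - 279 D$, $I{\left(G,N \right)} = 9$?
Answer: $-2392$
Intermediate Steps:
$L{\left(I{\left(5,1 \right)},-183 \right)} + K{\left(-395 \right)} = \left(-279\right) 9 + 119 = -2511 + 119 = -2392$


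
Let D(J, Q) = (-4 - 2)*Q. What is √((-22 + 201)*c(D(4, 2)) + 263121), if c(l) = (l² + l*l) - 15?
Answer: 2*√77997 ≈ 558.56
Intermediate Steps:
D(J, Q) = -6*Q
c(l) = -15 + 2*l² (c(l) = (l² + l²) - 15 = 2*l² - 15 = -15 + 2*l²)
√((-22 + 201)*c(D(4, 2)) + 263121) = √((-22 + 201)*(-15 + 2*(-6*2)²) + 263121) = √(179*(-15 + 2*(-12)²) + 263121) = √(179*(-15 + 2*144) + 263121) = √(179*(-15 + 288) + 263121) = √(179*273 + 263121) = √(48867 + 263121) = √311988 = 2*√77997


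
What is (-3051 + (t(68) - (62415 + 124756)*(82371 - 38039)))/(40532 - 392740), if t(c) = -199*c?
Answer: 8297681355/352208 ≈ 23559.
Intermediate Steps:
(-3051 + (t(68) - (62415 + 124756)*(82371 - 38039)))/(40532 - 392740) = (-3051 + (-199*68 - (62415 + 124756)*(82371 - 38039)))/(40532 - 392740) = (-3051 + (-13532 - 187171*44332))/(-352208) = (-3051 + (-13532 - 1*8297664772))*(-1/352208) = (-3051 + (-13532 - 8297664772))*(-1/352208) = (-3051 - 8297678304)*(-1/352208) = -8297681355*(-1/352208) = 8297681355/352208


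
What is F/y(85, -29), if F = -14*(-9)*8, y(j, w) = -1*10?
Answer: -504/5 ≈ -100.80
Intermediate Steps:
y(j, w) = -10
F = 1008 (F = 126*8 = 1008)
F/y(85, -29) = 1008/(-10) = 1008*(-1/10) = -504/5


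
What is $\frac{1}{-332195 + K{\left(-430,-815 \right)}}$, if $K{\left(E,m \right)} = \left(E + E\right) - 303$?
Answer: $- \frac{1}{333358} \approx -2.9998 \cdot 10^{-6}$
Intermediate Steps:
$K{\left(E,m \right)} = -303 + 2 E$ ($K{\left(E,m \right)} = 2 E - 303 = -303 + 2 E$)
$\frac{1}{-332195 + K{\left(-430,-815 \right)}} = \frac{1}{-332195 + \left(-303 + 2 \left(-430\right)\right)} = \frac{1}{-332195 - 1163} = \frac{1}{-333358} = - \frac{1}{333358}$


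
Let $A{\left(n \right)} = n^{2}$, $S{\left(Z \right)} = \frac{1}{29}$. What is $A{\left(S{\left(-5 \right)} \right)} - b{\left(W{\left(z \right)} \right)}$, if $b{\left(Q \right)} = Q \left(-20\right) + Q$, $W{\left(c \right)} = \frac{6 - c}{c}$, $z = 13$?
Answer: $- \frac{111840}{10933} \approx -10.23$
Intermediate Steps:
$S{\left(Z \right)} = \frac{1}{29}$
$W{\left(c \right)} = \frac{6 - c}{c}$
$b{\left(Q \right)} = - 19 Q$ ($b{\left(Q \right)} = - 20 Q + Q = - 19 Q$)
$A{\left(S{\left(-5 \right)} \right)} - b{\left(W{\left(z \right)} \right)} = \left(\frac{1}{29}\right)^{2} - - 19 \frac{6 - 13}{13} = \frac{1}{841} - - 19 \frac{6 - 13}{13} = \frac{1}{841} - - 19 \cdot \frac{1}{13} \left(-7\right) = \frac{1}{841} - \left(-19\right) \left(- \frac{7}{13}\right) = \frac{1}{841} - \frac{133}{13} = - \frac{111840}{10933}$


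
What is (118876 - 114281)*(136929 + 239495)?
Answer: 1729668280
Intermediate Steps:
(118876 - 114281)*(136929 + 239495) = 4595*376424 = 1729668280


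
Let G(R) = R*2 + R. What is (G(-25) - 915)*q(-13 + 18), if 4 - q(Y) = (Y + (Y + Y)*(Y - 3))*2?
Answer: 45540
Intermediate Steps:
G(R) = 3*R (G(R) = 2*R + R = 3*R)
q(Y) = 4 - 2*Y - 4*Y*(-3 + Y) (q(Y) = 4 - (Y + (Y + Y)*(Y - 3))*2 = 4 - (Y + (2*Y)*(-3 + Y))*2 = 4 - (Y + 2*Y*(-3 + Y))*2 = 4 - (2*Y + 4*Y*(-3 + Y)) = 4 + (-2*Y - 4*Y*(-3 + Y)) = 4 - 2*Y - 4*Y*(-3 + Y))
(G(-25) - 915)*q(-13 + 18) = (3*(-25) - 915)*(4 - 4*(-13 + 18)² + 10*(-13 + 18)) = (-75 - 915)*(4 - 4*5² + 10*5) = -990*(4 - 4*25 + 50) = -990*(4 - 100 + 50) = -990*(-46) = 45540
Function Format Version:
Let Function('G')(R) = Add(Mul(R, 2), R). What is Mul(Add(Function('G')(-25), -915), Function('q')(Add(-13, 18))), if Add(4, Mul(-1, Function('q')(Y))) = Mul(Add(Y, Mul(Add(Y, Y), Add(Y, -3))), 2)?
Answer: 45540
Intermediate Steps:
Function('G')(R) = Mul(3, R) (Function('G')(R) = Add(Mul(2, R), R) = Mul(3, R))
Function('q')(Y) = Add(4, Mul(-2, Y), Mul(-4, Y, Add(-3, Y))) (Function('q')(Y) = Add(4, Mul(-1, Mul(Add(Y, Mul(Add(Y, Y), Add(Y, -3))), 2))) = Add(4, Mul(-1, Mul(Add(Y, Mul(Mul(2, Y), Add(-3, Y))), 2))) = Add(4, Mul(-1, Mul(Add(Y, Mul(2, Y, Add(-3, Y))), 2))) = Add(4, Mul(-1, Add(Mul(2, Y), Mul(4, Y, Add(-3, Y))))) = Add(4, Add(Mul(-2, Y), Mul(-4, Y, Add(-3, Y)))) = Add(4, Mul(-2, Y), Mul(-4, Y, Add(-3, Y))))
Mul(Add(Function('G')(-25), -915), Function('q')(Add(-13, 18))) = Mul(Add(Mul(3, -25), -915), Add(4, Mul(-4, Pow(Add(-13, 18), 2)), Mul(10, Add(-13, 18)))) = Mul(Add(-75, -915), Add(4, Mul(-4, Pow(5, 2)), Mul(10, 5))) = Mul(-990, Add(4, Mul(-4, 25), 50)) = Mul(-990, Add(4, -100, 50)) = Mul(-990, -46) = 45540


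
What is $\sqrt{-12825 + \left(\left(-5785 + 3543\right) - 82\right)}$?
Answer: $i \sqrt{15149} \approx 123.08 i$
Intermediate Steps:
$\sqrt{-12825 + \left(\left(-5785 + 3543\right) - 82\right)} = \sqrt{-12825 - 2324} = \sqrt{-15149} = i \sqrt{15149}$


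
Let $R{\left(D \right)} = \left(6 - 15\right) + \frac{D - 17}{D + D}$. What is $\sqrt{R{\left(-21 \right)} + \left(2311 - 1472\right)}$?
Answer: $\frac{\sqrt{366429}}{21} \approx 28.825$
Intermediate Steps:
$R{\left(D \right)} = -9 + \frac{-17 + D}{2 D}$
$\sqrt{R{\left(-21 \right)} + \left(2311 - 1472\right)} = \sqrt{\frac{17 \left(-1 - -21\right)}{2 \left(-21\right)} + \left(2311 - 1472\right)} = \sqrt{\frac{17}{2} \left(- \frac{1}{21}\right) \left(-1 + 21\right) + \left(2311 - 1472\right)} = \sqrt{\frac{17}{2} \left(- \frac{1}{21}\right) 20 + 839} = \sqrt{- \frac{170}{21} + 839} = \sqrt{\frac{17449}{21}} = \frac{\sqrt{366429}}{21}$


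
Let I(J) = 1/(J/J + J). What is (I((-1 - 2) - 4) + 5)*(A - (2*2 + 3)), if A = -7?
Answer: -203/3 ≈ -67.667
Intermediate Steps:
I(J) = 1/(1 + J)
(I((-1 - 2) - 4) + 5)*(A - (2*2 + 3)) = (1/(1 + ((-1 - 2) - 4)) + 5)*(-7 - (2*2 + 3)) = (1/(1 + (-3 - 4)) + 5)*(-7 - (4 + 3)) = (1/(1 - 7) + 5)*(-7 - 1*7) = (1/(-6) + 5)*(-7 - 7) = (-1/6 + 5)*(-14) = (29/6)*(-14) = -203/3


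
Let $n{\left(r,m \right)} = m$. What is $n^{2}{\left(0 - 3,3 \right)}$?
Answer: $9$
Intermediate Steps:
$n^{2}{\left(0 - 3,3 \right)} = 3^{2} = 9$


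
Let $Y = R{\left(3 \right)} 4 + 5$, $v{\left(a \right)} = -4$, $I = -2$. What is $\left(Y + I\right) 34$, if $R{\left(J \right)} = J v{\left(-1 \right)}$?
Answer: $-1530$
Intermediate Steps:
$R{\left(J \right)} = - 4 J$ ($R{\left(J \right)} = J \left(-4\right) = - 4 J$)
$Y = -43$ ($Y = \left(-4\right) 3 \cdot 4 + 5 = \left(-12\right) 4 + 5 = -48 + 5 = -43$)
$\left(Y + I\right) 34 = \left(-43 - 2\right) 34 = \left(-45\right) 34 = -1530$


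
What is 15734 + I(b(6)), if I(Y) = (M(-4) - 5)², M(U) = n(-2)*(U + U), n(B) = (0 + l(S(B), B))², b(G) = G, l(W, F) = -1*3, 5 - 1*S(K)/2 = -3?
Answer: 21663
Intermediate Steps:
S(K) = 16 (S(K) = 10 - 2*(-3) = 10 + 6 = 16)
l(W, F) = -3
n(B) = 9 (n(B) = (0 - 3)² = (-3)² = 9)
M(U) = 18*U (M(U) = 9*(U + U) = 9*(2*U) = 18*U)
I(Y) = 5929 (I(Y) = (18*(-4) - 5)² = (-72 - 5)² = (-77)² = 5929)
15734 + I(b(6)) = 15734 + 5929 = 21663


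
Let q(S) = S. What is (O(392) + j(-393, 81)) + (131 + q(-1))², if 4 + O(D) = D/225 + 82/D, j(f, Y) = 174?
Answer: 752873057/44100 ≈ 17072.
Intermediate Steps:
O(D) = -4 + 82/D + D/225 (O(D) = -4 + (D/225 + 82/D) = -4 + (82/D + D/225) = -4 + 82/D + D/225)
(O(392) + j(-393, 81)) + (131 + q(-1))² = ((-4 + 82/392 + (1/225)*392) + 174) + (131 - 1)² = ((-4 + 82*(1/392) + 392/225) + 174) + 130² = ((-4 + 41/196 + 392/225) + 174) + 16900 = (-90343/44100 + 174) + 16900 = 7583057/44100 + 16900 = 752873057/44100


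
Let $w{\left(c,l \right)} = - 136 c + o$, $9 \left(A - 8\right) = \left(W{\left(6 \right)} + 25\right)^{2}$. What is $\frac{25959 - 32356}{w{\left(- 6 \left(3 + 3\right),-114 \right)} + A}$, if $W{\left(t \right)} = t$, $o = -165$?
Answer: $- \frac{57573}{43612} \approx -1.3201$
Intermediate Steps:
$A = \frac{1033}{9}$ ($A = 8 + \frac{\left(6 + 25\right)^{2}}{9} = 8 + \frac{31^{2}}{9} = 8 + \frac{1}{9} \cdot 961 = 8 + \frac{961}{9} = \frac{1033}{9} \approx 114.78$)
$w{\left(c,l \right)} = -165 - 136 c$ ($w{\left(c,l \right)} = - 136 c - 165 = -165 - 136 c$)
$\frac{25959 - 32356}{w{\left(- 6 \left(3 + 3\right),-114 \right)} + A} = \frac{25959 - 32356}{\left(-165 - 136 \left(- 6 \left(3 + 3\right)\right)\right) + \frac{1033}{9}} = - \frac{6397}{\left(-165 - 136 \left(\left(-6\right) 6\right)\right) + \frac{1033}{9}} = - \frac{6397}{\left(-165 - -4896\right) + \frac{1033}{9}} = - \frac{6397}{\left(-165 + 4896\right) + \frac{1033}{9}} = - \frac{6397}{4731 + \frac{1033}{9}} = - \frac{6397}{\frac{43612}{9}} = \left(-6397\right) \frac{9}{43612} = - \frac{57573}{43612}$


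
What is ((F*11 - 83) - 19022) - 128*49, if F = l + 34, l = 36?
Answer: -24607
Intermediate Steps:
F = 70 (F = 36 + 34 = 70)
((F*11 - 83) - 19022) - 128*49 = ((70*11 - 83) - 19022) - 128*49 = ((770 - 83) - 19022) - 6272 = (687 - 19022) - 6272 = -18335 - 6272 = -24607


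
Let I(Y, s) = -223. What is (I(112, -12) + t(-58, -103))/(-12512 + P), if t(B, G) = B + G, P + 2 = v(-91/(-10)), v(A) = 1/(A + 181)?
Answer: 45624/1486819 ≈ 0.030686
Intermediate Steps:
v(A) = 1/(181 + A)
P = -3792/1901 (P = -2 + 1/(181 - 91/(-10)) = -2 + 1/(181 - 91*(-⅒)) = -2 + 1/(181 + 91/10) = -2 + 1/(1901/10) = -2 + 10/1901 = -3792/1901 ≈ -1.9947)
(I(112, -12) + t(-58, -103))/(-12512 + P) = (-223 + (-58 - 103))/(-12512 - 3792/1901) = (-223 - 161)/(-23789104/1901) = -384*(-1901/23789104) = 45624/1486819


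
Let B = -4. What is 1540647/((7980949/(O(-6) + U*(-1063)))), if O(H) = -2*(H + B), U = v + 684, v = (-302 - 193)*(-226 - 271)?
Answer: -404020836117999/7980949 ≈ -5.0623e+7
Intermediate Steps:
v = 246015 (v = -495*(-497) = 246015)
U = 246699 (U = 246015 + 684 = 246699)
O(H) = 8 - 2*H (O(H) = -2*(H - 4) = -2*(-4 + H) = 8 - 2*H)
1540647/((7980949/(O(-6) + U*(-1063)))) = 1540647/((7980949/((8 - 2*(-6)) + 246699*(-1063)))) = 1540647/((7980949/((8 + 12) - 262241037))) = 1540647/((7980949/(20 - 262241037))) = 1540647/((7980949/(-262241017))) = 1540647/((7980949*(-1/262241017))) = 1540647/(-7980949/262241017) = 1540647*(-262241017/7980949) = -404020836117999/7980949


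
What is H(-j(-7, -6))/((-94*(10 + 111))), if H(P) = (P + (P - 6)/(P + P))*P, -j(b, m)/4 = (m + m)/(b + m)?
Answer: -2109/1922206 ≈ -0.0010972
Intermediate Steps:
j(b, m) = -8*m/(b + m) (j(b, m) = -4*(m + m)/(b + m) = -4*2*m/(b + m) = -8*m/(b + m))
H(P) = P*(P + (-6 + P)/(2*P)) (H(P) = (P + (-6 + P)/((2*P)))*P = (P + (-6 + P)*(1/(2*P)))*P = (P + (-6 + P)/(2*P))*P = P*(P + (-6 + P)/(2*P)))
H(-j(-7, -6))/((-94*(10 + 111))) = (-3 + (-(-8)*(-6)/(-7 - 6))² + (-(-8)*(-6)/(-7 - 6))/2)/((-94*(10 + 111))) = (-3 + (-(-8)*(-6)/(-13))² + (-(-8)*(-6)/(-13))/2)/((-94*121)) = (-3 + (-(-8)*(-6)*(-1)/13)² + (-(-8)*(-6)*(-1)/13)/2)/(-11374) = (-3 + (-1*(-48/13))² + (-1*(-48/13))/2)*(-1/11374) = (-3 + (48/13)² + (½)*(48/13))*(-1/11374) = (-3 + 2304/169 + 24/13)*(-1/11374) = (2109/169)*(-1/11374) = -2109/1922206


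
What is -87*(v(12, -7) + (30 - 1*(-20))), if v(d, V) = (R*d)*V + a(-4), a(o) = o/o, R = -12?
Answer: -92133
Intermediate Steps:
a(o) = 1
v(d, V) = 1 - 12*V*d (v(d, V) = (-12*d)*V + 1 = -12*V*d + 1 = 1 - 12*V*d)
-87*(v(12, -7) + (30 - 1*(-20))) = -87*((1 - 12*(-7)*12) + (30 - 1*(-20))) = -87*((1 + 1008) + (30 + 20)) = -87*(1009 + 50) = -87*1059 = -92133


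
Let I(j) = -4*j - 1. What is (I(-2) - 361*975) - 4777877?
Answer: -5129845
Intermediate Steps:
I(j) = -1 - 4*j
(I(-2) - 361*975) - 4777877 = ((-1 - 4*(-2)) - 361*975) - 4777877 = ((-1 + 8) - 351975) - 4777877 = (7 - 351975) - 4777877 = -351968 - 4777877 = -5129845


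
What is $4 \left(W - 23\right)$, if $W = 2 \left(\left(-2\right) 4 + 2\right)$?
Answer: $-140$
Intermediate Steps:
$W = -12$ ($W = 2 \left(-8 + 2\right) = 2 \left(-6\right) = -12$)
$4 \left(W - 23\right) = 4 \left(-12 - 23\right) = 4 \left(-35\right) = -140$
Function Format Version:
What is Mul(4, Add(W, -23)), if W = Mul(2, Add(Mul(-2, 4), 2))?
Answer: -140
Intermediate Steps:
W = -12 (W = Mul(2, Add(-8, 2)) = Mul(2, -6) = -12)
Mul(4, Add(W, -23)) = Mul(4, Add(-12, -23)) = Mul(4, -35) = -140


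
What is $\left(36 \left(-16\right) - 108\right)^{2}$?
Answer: $467856$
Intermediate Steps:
$\left(36 \left(-16\right) - 108\right)^{2} = \left(-576 - 108\right)^{2} = \left(-684\right)^{2} = 467856$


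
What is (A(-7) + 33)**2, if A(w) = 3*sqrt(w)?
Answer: 1026 + 198*I*sqrt(7) ≈ 1026.0 + 523.86*I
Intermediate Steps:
(A(-7) + 33)**2 = (3*sqrt(-7) + 33)**2 = (3*(I*sqrt(7)) + 33)**2 = (3*I*sqrt(7) + 33)**2 = (33 + 3*I*sqrt(7))**2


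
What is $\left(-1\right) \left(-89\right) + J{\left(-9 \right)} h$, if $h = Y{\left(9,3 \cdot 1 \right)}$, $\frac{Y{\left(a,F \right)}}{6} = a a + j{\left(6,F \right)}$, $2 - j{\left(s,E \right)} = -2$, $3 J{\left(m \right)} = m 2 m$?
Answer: $27629$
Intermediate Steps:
$J{\left(m \right)} = \frac{2 m^{2}}{3}$ ($J{\left(m \right)} = \frac{m 2 m}{3} = \frac{2 m m}{3} = \frac{2 m^{2}}{3}$)
$j{\left(s,E \right)} = 4$ ($j{\left(s,E \right)} = 2 - -2 = 2 + 2 = 4$)
$Y{\left(a,F \right)} = 24 + 6 a^{2}$ ($Y{\left(a,F \right)} = 6 \left(a a + 4\right) = 6 \left(a^{2} + 4\right) = 6 \left(4 + a^{2}\right) = 24 + 6 a^{2}$)
$h = 510$ ($h = 24 + 6 \cdot 9^{2} = 24 + 6 \cdot 81 = 24 + 486 = 510$)
$\left(-1\right) \left(-89\right) + J{\left(-9 \right)} h = \left(-1\right) \left(-89\right) + \frac{2 \left(-9\right)^{2}}{3} \cdot 510 = 89 + \frac{2}{3} \cdot 81 \cdot 510 = 89 + 54 \cdot 510 = 89 + 27540 = 27629$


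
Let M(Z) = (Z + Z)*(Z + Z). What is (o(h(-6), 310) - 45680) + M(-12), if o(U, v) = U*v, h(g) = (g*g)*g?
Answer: -112064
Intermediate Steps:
h(g) = g**3 (h(g) = g**2*g = g**3)
M(Z) = 4*Z**2 (M(Z) = (2*Z)*(2*Z) = 4*Z**2)
(o(h(-6), 310) - 45680) + M(-12) = ((-6)**3*310 - 45680) + 4*(-12)**2 = (-216*310 - 45680) + 4*144 = (-66960 - 45680) + 576 = -112640 + 576 = -112064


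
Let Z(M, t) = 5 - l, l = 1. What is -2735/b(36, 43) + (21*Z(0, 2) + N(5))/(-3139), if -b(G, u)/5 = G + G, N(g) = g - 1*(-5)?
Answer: 1710265/226008 ≈ 7.5673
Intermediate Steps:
N(g) = 5 + g (N(g) = g + 5 = 5 + g)
Z(M, t) = 4 (Z(M, t) = 5 - 1*1 = 5 - 1 = 4)
b(G, u) = -10*G (b(G, u) = -5*(G + G) = -10*G)
-2735/b(36, 43) + (21*Z(0, 2) + N(5))/(-3139) = -2735/((-10*36)) + (21*4 + (5 + 5))/(-3139) = -2735/(-360) + (84 + 10)*(-1/3139) = -2735*(-1/360) + 94*(-1/3139) = 547/72 - 94/3139 = 1710265/226008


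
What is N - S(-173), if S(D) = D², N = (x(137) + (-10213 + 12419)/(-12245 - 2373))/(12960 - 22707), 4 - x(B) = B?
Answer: -710721872789/23746941 ≈ -29929.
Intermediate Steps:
x(B) = 4 - B
N = 324400/23746941 (N = ((4 - 1*137) + (-10213 + 12419)/(-12245 - 2373))/(12960 - 22707) = ((4 - 137) + 2206/(-14618))/(-9747) = (-133 + 2206*(-1/14618))*(-1/9747) = (-133 - 1103/7309)*(-1/9747) = -973200/7309*(-1/9747) = 324400/23746941 ≈ 0.013661)
N - S(-173) = 324400/23746941 - 1*(-173)² = 324400/23746941 - 1*29929 = 324400/23746941 - 29929 = -710721872789/23746941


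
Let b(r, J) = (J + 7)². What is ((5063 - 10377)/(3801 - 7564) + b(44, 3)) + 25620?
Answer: 96789674/3763 ≈ 25721.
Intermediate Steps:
b(r, J) = (7 + J)²
((5063 - 10377)/(3801 - 7564) + b(44, 3)) + 25620 = ((5063 - 10377)/(3801 - 7564) + (7 + 3)²) + 25620 = (-5314/(-3763) + 10²) + 25620 = (-5314*(-1/3763) + 100) + 25620 = (5314/3763 + 100) + 25620 = 381614/3763 + 25620 = 96789674/3763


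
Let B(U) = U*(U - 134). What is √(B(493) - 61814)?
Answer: 3*√12797 ≈ 339.37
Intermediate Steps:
B(U) = U*(-134 + U)
√(B(493) - 61814) = √(493*(-134 + 493) - 61814) = √(493*359 - 61814) = √(176987 - 61814) = √115173 = 3*√12797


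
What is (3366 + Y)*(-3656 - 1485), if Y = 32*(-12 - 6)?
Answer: -14343390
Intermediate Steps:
Y = -576 (Y = 32*(-18) = -576)
(3366 + Y)*(-3656 - 1485) = (3366 - 576)*(-3656 - 1485) = 2790*(-5141) = -14343390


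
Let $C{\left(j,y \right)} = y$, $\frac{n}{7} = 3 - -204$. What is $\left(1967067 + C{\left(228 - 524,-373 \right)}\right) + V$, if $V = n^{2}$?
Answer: $4066295$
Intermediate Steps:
$n = 1449$ ($n = 7 \left(3 - -204\right) = 7 \left(3 + 204\right) = 7 \cdot 207 = 1449$)
$V = 2099601$ ($V = 1449^{2} = 2099601$)
$\left(1967067 + C{\left(228 - 524,-373 \right)}\right) + V = \left(1967067 - 373\right) + 2099601 = 1966694 + 2099601 = 4066295$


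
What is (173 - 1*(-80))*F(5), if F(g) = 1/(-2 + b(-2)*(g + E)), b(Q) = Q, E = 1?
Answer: -253/14 ≈ -18.071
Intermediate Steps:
F(g) = 1/(-4 - 2*g) (F(g) = 1/(-2 - 2*(g + 1)) = 1/(-2 - 2*(1 + g)) = 1/(-2 + (-2 - 2*g)) = 1/(-4 - 2*g))
(173 - 1*(-80))*F(5) = (173 - 1*(-80))*(1/(2*(-2 - 1*5))) = (173 + 80)*(1/(2*(-2 - 5))) = 253*((1/2)/(-7)) = 253*((1/2)*(-1/7)) = 253*(-1/14) = -253/14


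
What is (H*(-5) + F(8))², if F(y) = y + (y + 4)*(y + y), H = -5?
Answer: 50625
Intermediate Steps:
F(y) = y + 2*y*(4 + y) (F(y) = y + (4 + y)*(2*y) = y + 2*y*(4 + y))
(H*(-5) + F(8))² = (-5*(-5) + 8*(9 + 2*8))² = (25 + 8*(9 + 16))² = (25 + 8*25)² = (25 + 200)² = 225² = 50625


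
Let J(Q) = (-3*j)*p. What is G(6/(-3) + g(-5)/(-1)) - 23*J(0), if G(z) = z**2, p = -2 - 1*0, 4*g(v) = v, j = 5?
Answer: -11031/16 ≈ -689.44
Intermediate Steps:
g(v) = v/4
p = -2 (p = -2 + 0 = -2)
J(Q) = 30 (J(Q) = -3*5*(-2) = -15*(-2) = 30)
G(6/(-3) + g(-5)/(-1)) - 23*J(0) = (6/(-3) + ((1/4)*(-5))/(-1))**2 - 23*30 = (6*(-1/3) - 5/4*(-1))**2 - 690 = (-2 + 5/4)**2 - 690 = (-3/4)**2 - 690 = 9/16 - 690 = -11031/16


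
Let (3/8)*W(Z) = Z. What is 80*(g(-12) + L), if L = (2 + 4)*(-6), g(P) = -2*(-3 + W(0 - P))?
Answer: -7520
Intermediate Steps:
W(Z) = 8*Z/3
g(P) = 6 + 16*P/3 (g(P) = -2*(-3 + 8*(0 - P)/3) = -2*(-3 + 8*(-P)/3) = -2*(-3 - 8*P/3) = 6 + 16*P/3)
L = -36 (L = 6*(-6) = -36)
80*(g(-12) + L) = 80*((6 + (16/3)*(-12)) - 36) = 80*((6 - 64) - 36) = 80*(-58 - 36) = 80*(-94) = -7520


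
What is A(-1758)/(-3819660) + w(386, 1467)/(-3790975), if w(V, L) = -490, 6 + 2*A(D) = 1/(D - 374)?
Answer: 321165710431/2469748978563360 ≈ 0.00013004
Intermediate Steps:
A(D) = -3 + 1/(2*(-374 + D)) (A(D) = -3 + 1/(2*(D - 374)) = -3 + 1/(2*(-374 + D)))
A(-1758)/(-3819660) + w(386, 1467)/(-3790975) = ((2245 - 6*(-1758))/(2*(-374 - 1758)))/(-3819660) - 490/(-3790975) = ((½)*(2245 + 10548)/(-2132))*(-1/3819660) - 490*(-1/3790975) = ((½)*(-1/2132)*12793)*(-1/3819660) + 98/758195 = -12793/4264*(-1/3819660) + 98/758195 = 12793/16287030240 + 98/758195 = 321165710431/2469748978563360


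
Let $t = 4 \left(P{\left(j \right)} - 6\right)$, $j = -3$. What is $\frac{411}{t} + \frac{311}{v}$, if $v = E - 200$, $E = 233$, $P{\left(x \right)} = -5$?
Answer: $\frac{1}{12} \approx 0.083333$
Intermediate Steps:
$t = -44$ ($t = 4 \left(-5 - 6\right) = 4 \left(-11\right) = -44$)
$v = 33$ ($v = 233 - 200 = 33$)
$\frac{411}{t} + \frac{311}{v} = \frac{411}{-44} + \frac{311}{33} = 411 \left(- \frac{1}{44}\right) + 311 \cdot \frac{1}{33} = - \frac{411}{44} + \frac{311}{33} = \frac{1}{12}$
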